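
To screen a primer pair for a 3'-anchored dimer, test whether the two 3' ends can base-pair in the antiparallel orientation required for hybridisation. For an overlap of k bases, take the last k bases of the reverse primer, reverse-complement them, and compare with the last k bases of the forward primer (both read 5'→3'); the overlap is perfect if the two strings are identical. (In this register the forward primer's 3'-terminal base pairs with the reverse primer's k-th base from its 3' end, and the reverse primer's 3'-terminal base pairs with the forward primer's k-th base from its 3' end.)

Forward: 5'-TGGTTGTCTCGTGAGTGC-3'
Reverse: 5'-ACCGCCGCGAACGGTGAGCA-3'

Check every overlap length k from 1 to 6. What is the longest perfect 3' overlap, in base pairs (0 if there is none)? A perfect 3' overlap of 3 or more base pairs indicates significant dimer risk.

Longest perfect overlap: 3 complementary base pairs; significant dimer risk (threshold 3).

Last 6 bases (5'→3') — forward …GAGTGC, reverse …TGAGCA.
Reverse complement of the reverse primer's last 6 bases: TGCTCA; its first k bases are the reverse complement of the reverse primer's last k bases, so a perfect k-base overlap needs the forward primer's last k bases to equal them.
Comparing (forward last k vs required): k=1: C vs T ✗; k=2: GC vs TG ✗; k=3: TGC vs TGC ✓; k=4: GTGC vs TGCT ✗; k=5: AGTGC vs TGCTC ✗; k=6: GAGTGC vs TGCTCA ✗.
Only k = 3 is perfect, so the longest perfect 3' overlap is 3.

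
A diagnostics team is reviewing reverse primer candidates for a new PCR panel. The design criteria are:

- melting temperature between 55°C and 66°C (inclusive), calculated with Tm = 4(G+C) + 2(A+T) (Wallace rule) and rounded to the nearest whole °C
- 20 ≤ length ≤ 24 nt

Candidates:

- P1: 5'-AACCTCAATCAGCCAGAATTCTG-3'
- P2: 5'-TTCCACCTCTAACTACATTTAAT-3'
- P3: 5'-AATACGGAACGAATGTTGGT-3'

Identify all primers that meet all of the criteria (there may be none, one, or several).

P1 (23 nt, A=8 T=5 G=3 C=7): Tm = 2·13 + 4·10 = 66°C ✓; length 23 ✓ — passes.
P2 (23 nt, A=7 T=9 G=0 C=7): Tm = 2·16 + 4·7 = 60°C ✓; length 23 ✓ — passes.
P3 (20 nt, A=7 T=5 G=6 C=2): Tm = 2·12 + 4·8 = 56°C ✓; length 20 ✓ — passes.

P1, P2 and P3.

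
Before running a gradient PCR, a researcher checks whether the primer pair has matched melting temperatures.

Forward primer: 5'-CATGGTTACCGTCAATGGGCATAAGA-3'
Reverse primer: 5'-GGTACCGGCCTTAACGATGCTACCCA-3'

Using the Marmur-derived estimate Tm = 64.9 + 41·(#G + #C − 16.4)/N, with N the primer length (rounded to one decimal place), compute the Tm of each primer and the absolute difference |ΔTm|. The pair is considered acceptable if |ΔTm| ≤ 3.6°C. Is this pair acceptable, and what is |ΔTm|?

Forward: G+C = 12, N = 26 → Tm = 64.9 + 41·(12 − 16.4)/26 = 58.0°C.
Reverse: G+C = 15, N = 26 → Tm = 64.9 + 41·(15 − 16.4)/26 = 62.7°C.
|ΔTm| = |58.0 − 62.7| = 4.7°C, > 3.6°C.

|ΔTm| = 4.7°C; the pair is not acceptable.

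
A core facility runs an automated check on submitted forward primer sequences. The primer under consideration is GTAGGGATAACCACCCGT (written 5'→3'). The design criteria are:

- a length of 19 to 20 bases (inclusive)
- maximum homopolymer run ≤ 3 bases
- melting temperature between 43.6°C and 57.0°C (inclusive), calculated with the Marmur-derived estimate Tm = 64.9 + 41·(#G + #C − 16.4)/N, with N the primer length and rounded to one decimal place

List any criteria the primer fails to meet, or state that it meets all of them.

Fails: length.

Base counts: A=5, T=3, G=5, C=5 (length 18).
length: length 18, outside 19–20 ✗
homopolymer run: longest run = 3 ✓
Tm: Tm = 64.9 + 41·(10 − 16.4)/18 = 50.3°C ✓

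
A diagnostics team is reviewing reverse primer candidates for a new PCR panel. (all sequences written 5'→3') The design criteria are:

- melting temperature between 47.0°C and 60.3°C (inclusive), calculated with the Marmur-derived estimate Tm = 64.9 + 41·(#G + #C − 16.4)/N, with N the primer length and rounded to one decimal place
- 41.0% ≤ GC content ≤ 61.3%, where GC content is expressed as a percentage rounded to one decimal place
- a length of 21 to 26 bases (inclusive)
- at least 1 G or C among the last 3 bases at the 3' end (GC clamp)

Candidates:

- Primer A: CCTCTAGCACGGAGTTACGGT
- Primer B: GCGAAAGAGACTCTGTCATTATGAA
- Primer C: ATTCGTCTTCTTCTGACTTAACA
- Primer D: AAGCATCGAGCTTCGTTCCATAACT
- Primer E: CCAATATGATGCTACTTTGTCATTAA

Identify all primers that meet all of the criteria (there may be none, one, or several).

Primer A (21 nt, A=4 T=5 G=6 C=6): Tm = 64.9 + 41·(12 − 16.4)/21 = 56.3°C ✓; GC 12/21 = 57.1% ✓; length 21 ✓; 3' end GGT has 2 G/C ✓ — passes.
Primer B (25 nt, A=9 T=6 G=6 C=4): Tm = 64.9 + 41·(10 − 16.4)/25 = 54.4°C ✓; GC 10/25 = 40.0%, outside 41.0–61.3% ✗; length 25 ✓; 3' end GAA has 1 G/C ✓ — fails.
Primer C (23 nt, A=5 T=10 G=2 C=6): Tm = 64.9 + 41·(8 − 16.4)/23 = 49.9°C ✓; GC 8/23 = 34.8%, outside 41.0–61.3% ✗; length 23 ✓; 3' end ACA has 1 G/C ✓ — fails.
Primer D (25 nt, A=7 T=7 G=4 C=7): Tm = 64.9 + 41·(11 − 16.4)/25 = 56.0°C ✓; GC 11/25 = 44.0% ✓; length 25 ✓; 3' end ACT has 1 G/C ✓ — passes.
Primer E (26 nt, A=8 T=10 G=3 C=5): Tm = 64.9 + 41·(8 − 16.4)/26 = 51.7°C ✓; GC 8/26 = 30.8%, outside 41.0–61.3% ✗; length 26 ✓; 3' end TAA has 0 G/C, need ≥1 ✗ — fails.

Primer A and Primer D.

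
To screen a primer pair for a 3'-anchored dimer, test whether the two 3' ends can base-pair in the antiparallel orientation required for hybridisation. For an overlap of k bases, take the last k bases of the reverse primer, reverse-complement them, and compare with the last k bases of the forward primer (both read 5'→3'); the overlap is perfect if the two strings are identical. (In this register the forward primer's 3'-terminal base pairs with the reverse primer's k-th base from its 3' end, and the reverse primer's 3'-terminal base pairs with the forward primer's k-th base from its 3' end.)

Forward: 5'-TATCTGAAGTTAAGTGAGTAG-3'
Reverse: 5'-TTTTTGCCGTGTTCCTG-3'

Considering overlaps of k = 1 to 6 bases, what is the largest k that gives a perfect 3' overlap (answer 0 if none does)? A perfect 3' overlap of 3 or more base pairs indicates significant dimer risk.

Last 6 bases (5'→3') — forward …GAGTAG, reverse …TTCCTG.
Reverse complement of the reverse primer's last 6 bases: CAGGAA; its first k bases are the reverse complement of the reverse primer's last k bases, so a perfect k-base overlap needs the forward primer's last k bases to equal them.
Comparing (forward last k vs required): k=1: G vs C ✗; k=2: AG vs CA ✗; k=3: TAG vs CAG ✗; k=4: GTAG vs CAGG ✗; k=5: AGTAG vs CAGGA ✗; k=6: GAGTAG vs CAGGAA ✗.
No overlap length from 1 to 6 is perfect, so the longest perfect 3' overlap is 0.

Longest perfect overlap: 0 complementary base pairs; below the dimer-risk threshold (threshold 3).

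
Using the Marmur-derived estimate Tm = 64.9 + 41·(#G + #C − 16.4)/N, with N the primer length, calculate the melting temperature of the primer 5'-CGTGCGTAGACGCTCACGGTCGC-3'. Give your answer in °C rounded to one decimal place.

64.2°C

Base counts: A=3, T=4, G=8, C=8; G+C = 16, N = 23.
Tm = 64.9 + 41·(16 − 16.4)/23 = 64.9 + -16.40/23 = 64.2°C.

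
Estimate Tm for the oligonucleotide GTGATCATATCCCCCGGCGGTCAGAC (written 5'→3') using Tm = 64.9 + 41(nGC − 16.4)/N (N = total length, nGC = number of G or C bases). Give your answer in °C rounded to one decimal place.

64.3°C

Base counts: A=5, T=5, G=7, C=9; G+C = 16, N = 26.
Tm = 64.9 + 41·(16 − 16.4)/26 = 64.9 + -16.40/26 = 64.3°C.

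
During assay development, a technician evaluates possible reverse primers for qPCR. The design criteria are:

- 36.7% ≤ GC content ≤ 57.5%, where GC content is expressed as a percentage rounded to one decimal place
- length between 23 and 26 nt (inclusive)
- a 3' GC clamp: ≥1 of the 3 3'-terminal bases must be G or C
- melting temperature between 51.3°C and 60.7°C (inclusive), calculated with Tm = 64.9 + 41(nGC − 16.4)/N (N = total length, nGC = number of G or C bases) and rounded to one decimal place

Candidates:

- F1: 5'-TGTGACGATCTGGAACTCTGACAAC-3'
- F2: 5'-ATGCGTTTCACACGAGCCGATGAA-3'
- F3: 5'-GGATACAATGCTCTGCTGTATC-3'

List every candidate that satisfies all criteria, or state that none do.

F1 and F2.

F1 (25 nt, A=7 T=6 G=6 C=6): GC 12/25 = 48.0% ✓; length 25 ✓; 3' end AAC has 1 G/C ✓; Tm = 64.9 + 41·(12 − 16.4)/25 = 57.7°C ✓ — passes.
F2 (24 nt, A=7 T=5 G=6 C=6): GC 12/24 = 50.0% ✓; length 24 ✓; 3' end GAA has 1 G/C ✓; Tm = 64.9 + 41·(12 − 16.4)/24 = 57.4°C ✓ — passes.
F3 (22 nt, A=5 T=7 G=5 C=5): GC 10/22 = 45.5% ✓; length 22, outside 23–26 ✗; 3' end ATC has 1 G/C ✓; Tm = 64.9 + 41·(10 − 16.4)/22 = 53.0°C ✓ — fails.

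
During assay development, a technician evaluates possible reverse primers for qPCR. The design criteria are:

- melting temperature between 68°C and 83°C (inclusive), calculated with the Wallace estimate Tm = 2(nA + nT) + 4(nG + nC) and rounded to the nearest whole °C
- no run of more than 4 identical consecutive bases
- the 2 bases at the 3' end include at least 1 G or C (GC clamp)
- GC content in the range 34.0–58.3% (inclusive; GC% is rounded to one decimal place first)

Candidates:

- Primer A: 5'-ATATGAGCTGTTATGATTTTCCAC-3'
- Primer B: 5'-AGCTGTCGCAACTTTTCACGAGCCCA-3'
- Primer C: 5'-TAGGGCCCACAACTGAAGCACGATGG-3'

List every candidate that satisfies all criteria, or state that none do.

Primer A (24 nt, A=6 T=10 G=4 C=4): Tm = 2·16 + 4·8 = 64°C, outside 68–83°C ✗; longest run = 4 ✓; 3' end AC has 1 G/C ✓; GC 8/24 = 33.3%, outside 34.0–58.3% ✗ — fails.
Primer B (26 nt, A=6 T=6 G=5 C=9): Tm = 2·12 + 4·14 = 80°C ✓; longest run = 4 ✓; 3' end CA has 1 G/C ✓; GC 14/26 = 53.8% ✓ — passes.
Primer C (26 nt, A=8 T=3 G=8 C=7): Tm = 2·11 + 4·15 = 82°C ✓; longest run = 3 ✓; 3' end GG has 2 G/C ✓; GC 15/26 = 57.7% ✓ — passes.

Primer B and Primer C.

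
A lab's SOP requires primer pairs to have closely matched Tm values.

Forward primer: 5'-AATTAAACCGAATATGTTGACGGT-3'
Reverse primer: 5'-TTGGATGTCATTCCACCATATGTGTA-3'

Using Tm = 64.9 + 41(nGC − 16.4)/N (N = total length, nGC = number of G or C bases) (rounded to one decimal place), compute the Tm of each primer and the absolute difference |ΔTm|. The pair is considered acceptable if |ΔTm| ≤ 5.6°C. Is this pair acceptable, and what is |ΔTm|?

Forward: G+C = 8, N = 24 → Tm = 64.9 + 41·(8 − 16.4)/24 = 50.6°C.
Reverse: G+C = 10, N = 26 → Tm = 64.9 + 41·(10 − 16.4)/26 = 54.8°C.
|ΔTm| = |50.6 − 54.8| = 4.2°C, ≤ 5.6°C.

|ΔTm| = 4.2°C; the pair is acceptable.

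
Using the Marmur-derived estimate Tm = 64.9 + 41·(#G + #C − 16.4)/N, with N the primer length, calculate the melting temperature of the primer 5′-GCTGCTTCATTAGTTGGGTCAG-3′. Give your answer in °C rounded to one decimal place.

54.8°C

Base counts: A=3, T=8, G=7, C=4; G+C = 11, N = 22.
Tm = 64.9 + 41·(11 − 16.4)/22 = 64.9 + -221.40/22 = 54.8°C.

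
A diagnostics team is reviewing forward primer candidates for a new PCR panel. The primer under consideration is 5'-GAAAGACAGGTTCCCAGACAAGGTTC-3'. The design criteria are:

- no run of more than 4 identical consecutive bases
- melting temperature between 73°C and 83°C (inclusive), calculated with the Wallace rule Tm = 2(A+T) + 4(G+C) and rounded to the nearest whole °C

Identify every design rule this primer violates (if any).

Base counts: A=9, T=4, G=7, C=6 (length 26).
homopolymer run: longest run = 3 ✓
Tm: Tm = 2·13 + 4·13 = 78°C ✓

Meets all criteria.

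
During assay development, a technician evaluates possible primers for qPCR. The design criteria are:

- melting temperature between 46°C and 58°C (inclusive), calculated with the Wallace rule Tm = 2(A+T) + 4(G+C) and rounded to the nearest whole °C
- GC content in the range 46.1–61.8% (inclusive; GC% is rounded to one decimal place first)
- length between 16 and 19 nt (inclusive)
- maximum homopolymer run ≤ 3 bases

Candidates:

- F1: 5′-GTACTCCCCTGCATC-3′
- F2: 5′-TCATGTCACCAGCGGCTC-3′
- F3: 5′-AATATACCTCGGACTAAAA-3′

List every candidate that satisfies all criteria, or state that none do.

F2 only.

F1 (15 nt, A=2 T=4 G=2 C=7): Tm = 2·6 + 4·9 = 48°C ✓; GC 9/15 = 60.0% ✓; length 15, outside 16–19 ✗; longest run = 4, exceeds 3 ✗ — fails.
F2 (18 nt, A=3 T=4 G=4 C=7): Tm = 2·7 + 4·11 = 58°C ✓; GC 11/18 = 61.1% ✓; length 18 ✓; longest run = 2 ✓ — passes.
F3 (19 nt, A=9 T=4 G=2 C=4): Tm = 2·13 + 4·6 = 50°C ✓; GC 6/19 = 31.6%, outside 46.1–61.8% ✗; length 19 ✓; longest run = 4, exceeds 3 ✗ — fails.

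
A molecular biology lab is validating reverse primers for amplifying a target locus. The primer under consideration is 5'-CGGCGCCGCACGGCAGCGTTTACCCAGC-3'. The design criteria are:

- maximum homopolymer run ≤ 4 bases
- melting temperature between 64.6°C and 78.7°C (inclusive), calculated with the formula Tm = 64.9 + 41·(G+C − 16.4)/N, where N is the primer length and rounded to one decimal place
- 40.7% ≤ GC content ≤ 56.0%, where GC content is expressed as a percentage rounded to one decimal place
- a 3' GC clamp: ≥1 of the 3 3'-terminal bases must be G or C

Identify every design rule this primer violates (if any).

Base counts: A=4, T=3, G=9, C=12 (length 28).
homopolymer run: longest run = 3 ✓
Tm: Tm = 64.9 + 41·(21 − 16.4)/28 = 71.6°C ✓
GC content: GC 21/28 = 75.0%, outside 40.7–56.0% ✗
GC clamp: 3' end AGC has 2 G/C ✓

Fails: GC content.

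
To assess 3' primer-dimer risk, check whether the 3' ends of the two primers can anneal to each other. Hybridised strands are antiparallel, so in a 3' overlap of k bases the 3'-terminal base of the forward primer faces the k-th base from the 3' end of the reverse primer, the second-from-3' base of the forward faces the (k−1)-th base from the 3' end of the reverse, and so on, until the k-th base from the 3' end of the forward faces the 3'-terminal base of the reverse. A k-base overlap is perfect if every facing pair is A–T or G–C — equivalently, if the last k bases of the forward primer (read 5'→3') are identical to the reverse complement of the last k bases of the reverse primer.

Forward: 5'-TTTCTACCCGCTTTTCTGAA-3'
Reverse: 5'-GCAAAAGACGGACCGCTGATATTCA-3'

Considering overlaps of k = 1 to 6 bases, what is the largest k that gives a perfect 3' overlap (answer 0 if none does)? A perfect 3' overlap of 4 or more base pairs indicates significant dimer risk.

Longest perfect overlap: 4 complementary base pairs; significant dimer risk (threshold 4).

Last 6 bases (5'→3') — forward …TCTGAA, reverse …TATTCA.
Reverse complement of the reverse primer's last 6 bases: TGAATA; its first k bases are the reverse complement of the reverse primer's last k bases, so a perfect k-base overlap needs the forward primer's last k bases to equal them.
Comparing (forward last k vs required): k=1: A vs T ✗; k=2: AA vs TG ✗; k=3: GAA vs TGA ✗; k=4: TGAA vs TGAA ✓; k=5: CTGAA vs TGAAT ✗; k=6: TCTGAA vs TGAATA ✗.
Only k = 4 is perfect, so the longest perfect 3' overlap is 4.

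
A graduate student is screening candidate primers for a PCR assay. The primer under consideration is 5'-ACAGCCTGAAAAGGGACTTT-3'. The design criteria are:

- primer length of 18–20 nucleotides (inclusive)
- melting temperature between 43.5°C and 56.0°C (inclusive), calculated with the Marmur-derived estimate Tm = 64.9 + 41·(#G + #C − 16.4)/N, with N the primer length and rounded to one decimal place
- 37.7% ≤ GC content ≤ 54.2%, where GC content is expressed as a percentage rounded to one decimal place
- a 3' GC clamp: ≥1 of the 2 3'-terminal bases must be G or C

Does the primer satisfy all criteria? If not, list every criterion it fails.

Fails: GC clamp.

Base counts: A=7, T=4, G=5, C=4 (length 20).
length: length 20 ✓
Tm: Tm = 64.9 + 41·(9 − 16.4)/20 = 49.7°C ✓
GC content: GC 9/20 = 45.0% ✓
GC clamp: 3' end TT has 0 G/C, need ≥1 ✗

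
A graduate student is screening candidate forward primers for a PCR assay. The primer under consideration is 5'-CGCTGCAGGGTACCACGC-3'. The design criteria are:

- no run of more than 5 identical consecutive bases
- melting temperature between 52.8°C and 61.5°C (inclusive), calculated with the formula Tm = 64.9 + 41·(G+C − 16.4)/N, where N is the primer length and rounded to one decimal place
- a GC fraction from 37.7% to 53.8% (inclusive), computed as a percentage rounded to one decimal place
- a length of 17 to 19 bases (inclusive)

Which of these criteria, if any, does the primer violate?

Base counts: A=3, T=2, G=6, C=7 (length 18).
homopolymer run: longest run = 3 ✓
Tm: Tm = 64.9 + 41·(13 − 16.4)/18 = 57.2°C ✓
GC content: GC 13/18 = 72.2%, outside 37.7–53.8% ✗
length: length 18 ✓

Fails: GC content.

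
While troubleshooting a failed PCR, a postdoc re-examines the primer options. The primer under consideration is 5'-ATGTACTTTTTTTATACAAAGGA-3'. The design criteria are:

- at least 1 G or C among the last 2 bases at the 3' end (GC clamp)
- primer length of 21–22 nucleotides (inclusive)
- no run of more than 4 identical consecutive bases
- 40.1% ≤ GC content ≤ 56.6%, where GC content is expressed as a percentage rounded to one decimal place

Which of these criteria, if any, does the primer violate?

Fails: length, homopolymer run, GC content.

Base counts: A=8, T=10, G=3, C=2 (length 23).
GC clamp: 3' end GA has 1 G/C ✓
length: length 23, outside 21–22 ✗
homopolymer run: longest run = 7, exceeds 4 ✗
GC content: GC 5/23 = 21.7%, outside 40.1–56.6% ✗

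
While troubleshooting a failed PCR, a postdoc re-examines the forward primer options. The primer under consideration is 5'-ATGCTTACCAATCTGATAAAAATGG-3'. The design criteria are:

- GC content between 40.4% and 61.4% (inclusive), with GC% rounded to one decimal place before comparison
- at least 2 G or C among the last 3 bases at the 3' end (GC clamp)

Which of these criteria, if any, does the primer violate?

Fails: GC content.

Base counts: A=10, T=7, G=4, C=4 (length 25).
GC content: GC 8/25 = 32.0%, outside 40.4–61.4% ✗
GC clamp: 3' end TGG has 2 G/C ✓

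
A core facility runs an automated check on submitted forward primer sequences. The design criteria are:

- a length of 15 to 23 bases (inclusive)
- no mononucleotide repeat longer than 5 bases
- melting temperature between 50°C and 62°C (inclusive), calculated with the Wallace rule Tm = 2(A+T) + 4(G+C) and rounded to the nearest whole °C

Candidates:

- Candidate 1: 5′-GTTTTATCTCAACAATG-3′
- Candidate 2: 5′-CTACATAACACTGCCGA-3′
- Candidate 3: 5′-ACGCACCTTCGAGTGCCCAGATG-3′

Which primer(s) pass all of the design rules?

Candidate 2 only.

Candidate 1 (17 nt, A=5 T=7 G=2 C=3): length 17 ✓; longest run = 4 ✓; Tm = 2·12 + 4·5 = 44°C, outside 50–62°C ✗ — fails.
Candidate 2 (17 nt, A=6 T=3 G=2 C=6): length 17 ✓; longest run = 2 ✓; Tm = 2·9 + 4·8 = 50°C ✓ — passes.
Candidate 3 (23 nt, A=5 T=4 G=6 C=8): length 23 ✓; longest run = 3 ✓; Tm = 2·9 + 4·14 = 74°C, outside 50–62°C ✗ — fails.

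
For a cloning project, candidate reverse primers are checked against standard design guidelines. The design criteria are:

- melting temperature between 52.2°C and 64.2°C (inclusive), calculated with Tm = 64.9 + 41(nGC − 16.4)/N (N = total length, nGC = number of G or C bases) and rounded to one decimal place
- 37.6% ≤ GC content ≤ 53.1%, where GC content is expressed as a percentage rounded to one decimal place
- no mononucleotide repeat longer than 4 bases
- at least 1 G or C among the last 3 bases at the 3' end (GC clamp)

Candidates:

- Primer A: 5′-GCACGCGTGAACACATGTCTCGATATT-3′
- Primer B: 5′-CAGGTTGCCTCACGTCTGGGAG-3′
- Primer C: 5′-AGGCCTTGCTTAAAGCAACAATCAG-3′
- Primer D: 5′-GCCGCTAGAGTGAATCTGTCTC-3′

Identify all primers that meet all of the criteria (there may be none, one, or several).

Primer C only.

Primer A (27 nt, A=7 T=7 G=6 C=7): Tm = 64.9 + 41·(13 − 16.4)/27 = 59.7°C ✓; GC 13/27 = 48.1% ✓; longest run = 2 ✓; 3' end ATT has 0 G/C, need ≥1 ✗ — fails.
Primer B (22 nt, A=3 T=5 G=8 C=6): Tm = 64.9 + 41·(14 − 16.4)/22 = 60.4°C ✓; GC 14/22 = 63.6%, outside 37.6–53.1% ✗; longest run = 3 ✓; 3' end GAG has 2 G/C ✓ — fails.
Primer C (25 nt, A=9 T=5 G=5 C=6): Tm = 64.9 + 41·(11 − 16.4)/25 = 56.0°C ✓; GC 11/25 = 44.0% ✓; longest run = 3 ✓; 3' end CAG has 2 G/C ✓ — passes.
Primer D (22 nt, A=4 T=6 G=6 C=6): Tm = 64.9 + 41·(12 − 16.4)/22 = 56.7°C ✓; GC 12/22 = 54.5%, outside 37.6–53.1% ✗; longest run = 2 ✓; 3' end CTC has 2 G/C ✓ — fails.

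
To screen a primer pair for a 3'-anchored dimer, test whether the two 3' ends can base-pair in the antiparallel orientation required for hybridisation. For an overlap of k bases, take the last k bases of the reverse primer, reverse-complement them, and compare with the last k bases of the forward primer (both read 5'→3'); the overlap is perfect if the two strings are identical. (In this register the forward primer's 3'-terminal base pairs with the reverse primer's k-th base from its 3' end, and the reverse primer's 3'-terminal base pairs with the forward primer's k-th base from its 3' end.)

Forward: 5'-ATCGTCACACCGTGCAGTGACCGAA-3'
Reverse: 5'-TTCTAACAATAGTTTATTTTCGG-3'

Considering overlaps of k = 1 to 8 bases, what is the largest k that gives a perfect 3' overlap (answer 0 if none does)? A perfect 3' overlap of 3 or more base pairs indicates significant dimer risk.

Longest perfect overlap: 5 complementary base pairs; significant dimer risk (threshold 3).

Last 8 bases (5'→3') — forward …TGACCGAA, reverse …ATTTTCGG.
Reverse complement of the reverse primer's last 8 bases: CCGAAAAT; its first k bases are the reverse complement of the reverse primer's last k bases, so a perfect k-base overlap needs the forward primer's last k bases to equal them.
Comparing (forward last k vs required): k=1: A vs C ✗; k=2: AA vs CC ✗; k=3: GAA vs CCG ✗; k=4: CGAA vs CCGA ✗; k=5: CCGAA vs CCGAA ✓; k=6: ACCGAA vs CCGAAA ✗; k=7: GACCGAA vs CCGAAAA ✗; k=8: TGACCGAA vs CCGAAAAT ✗.
Only k = 5 is perfect, so the longest perfect 3' overlap is 5.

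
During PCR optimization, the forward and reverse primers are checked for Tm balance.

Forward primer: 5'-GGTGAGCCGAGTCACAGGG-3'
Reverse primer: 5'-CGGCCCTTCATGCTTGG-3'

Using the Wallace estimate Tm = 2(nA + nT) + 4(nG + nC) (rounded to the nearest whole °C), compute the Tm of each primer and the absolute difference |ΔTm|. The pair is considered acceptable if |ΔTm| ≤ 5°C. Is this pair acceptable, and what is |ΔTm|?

|ΔTm| = 8°C; the pair is not acceptable.

Forward: A=4 T=2 G=9 C=4 → Tm = 2·6 + 4·13 = 64°C.
Reverse: A=1 T=5 G=5 C=6 → Tm = 2·6 + 4·11 = 56°C.
|ΔTm| = |64 − 56| = 8°C, > 5°C.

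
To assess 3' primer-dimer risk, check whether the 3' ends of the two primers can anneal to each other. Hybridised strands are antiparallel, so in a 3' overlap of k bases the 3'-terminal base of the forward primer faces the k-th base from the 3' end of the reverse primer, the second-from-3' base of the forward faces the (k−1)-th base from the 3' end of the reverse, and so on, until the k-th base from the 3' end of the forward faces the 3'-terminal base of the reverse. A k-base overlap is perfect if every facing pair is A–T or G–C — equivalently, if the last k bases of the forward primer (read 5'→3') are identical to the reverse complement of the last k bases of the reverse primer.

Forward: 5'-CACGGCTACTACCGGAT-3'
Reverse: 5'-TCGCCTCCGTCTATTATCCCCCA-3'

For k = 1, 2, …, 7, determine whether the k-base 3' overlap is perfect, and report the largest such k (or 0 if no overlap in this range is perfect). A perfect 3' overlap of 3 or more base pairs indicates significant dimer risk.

Last 7 bases (5'→3') — forward …ACCGGAT, reverse …TCCCCCA.
Reverse complement of the reverse primer's last 7 bases: TGGGGGA; its first k bases are the reverse complement of the reverse primer's last k bases, so a perfect k-base overlap needs the forward primer's last k bases to equal them.
Comparing (forward last k vs required): k=1: T vs T ✓; k=2: AT vs TG ✗; k=3: GAT vs TGG ✗; k=4: GGAT vs TGGG ✗; k=5: CGGAT vs TGGGG ✗; k=6: CCGGAT vs TGGGGG ✗; k=7: ACCGGAT vs TGGGGGA ✗.
Only k = 1 is perfect, so the longest perfect 3' overlap is 1.

Longest perfect overlap: 1 complementary base pair; below the dimer-risk threshold (threshold 3).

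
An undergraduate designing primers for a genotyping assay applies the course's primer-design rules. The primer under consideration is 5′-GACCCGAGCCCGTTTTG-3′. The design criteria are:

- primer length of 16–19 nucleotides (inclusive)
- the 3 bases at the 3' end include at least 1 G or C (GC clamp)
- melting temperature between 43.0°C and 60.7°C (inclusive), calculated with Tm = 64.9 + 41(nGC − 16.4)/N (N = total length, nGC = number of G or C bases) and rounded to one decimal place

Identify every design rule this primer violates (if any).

Base counts: A=2, T=4, G=5, C=6 (length 17).
length: length 17 ✓
GC clamp: 3' end TTG has 1 G/C ✓
Tm: Tm = 64.9 + 41·(11 − 16.4)/17 = 51.9°C ✓

Meets all criteria.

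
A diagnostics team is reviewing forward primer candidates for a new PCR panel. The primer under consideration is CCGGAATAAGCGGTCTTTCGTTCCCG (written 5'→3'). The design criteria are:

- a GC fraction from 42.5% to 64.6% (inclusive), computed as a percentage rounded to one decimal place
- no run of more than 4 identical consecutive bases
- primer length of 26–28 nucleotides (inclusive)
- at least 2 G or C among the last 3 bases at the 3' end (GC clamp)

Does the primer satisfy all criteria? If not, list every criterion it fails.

Meets all criteria.

Base counts: A=4, T=7, G=7, C=8 (length 26).
GC content: GC 15/26 = 57.7% ✓
homopolymer run: longest run = 3 ✓
length: length 26 ✓
GC clamp: 3' end CCG has 3 G/C ✓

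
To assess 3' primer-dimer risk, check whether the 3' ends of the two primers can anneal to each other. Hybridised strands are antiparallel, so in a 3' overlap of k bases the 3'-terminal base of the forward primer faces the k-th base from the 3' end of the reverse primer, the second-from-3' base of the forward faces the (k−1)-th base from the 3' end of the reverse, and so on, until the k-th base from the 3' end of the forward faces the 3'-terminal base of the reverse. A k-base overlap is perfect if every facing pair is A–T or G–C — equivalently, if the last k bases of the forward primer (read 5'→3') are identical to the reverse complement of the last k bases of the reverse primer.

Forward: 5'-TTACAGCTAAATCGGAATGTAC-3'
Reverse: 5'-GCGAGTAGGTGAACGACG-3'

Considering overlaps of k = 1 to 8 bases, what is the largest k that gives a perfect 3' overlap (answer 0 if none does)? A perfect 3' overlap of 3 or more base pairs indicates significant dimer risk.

Last 8 bases (5'→3') — forward …GAATGTAC, reverse …GAACGACG.
Reverse complement of the reverse primer's last 8 bases: CGTCGTTC; its first k bases are the reverse complement of the reverse primer's last k bases, so a perfect k-base overlap needs the forward primer's last k bases to equal them.
Comparing (forward last k vs required): k=1: C vs C ✓; k=2: AC vs CG ✗; k=3: TAC vs CGT ✗; k=4: GTAC vs CGTC ✗; k=5: TGTAC vs CGTCG ✗; k=6: ATGTAC vs CGTCGT ✗; k=7: AATGTAC vs CGTCGTT ✗; k=8: GAATGTAC vs CGTCGTTC ✗.
Only k = 1 is perfect, so the longest perfect 3' overlap is 1.

Longest perfect overlap: 1 complementary base pair; below the dimer-risk threshold (threshold 3).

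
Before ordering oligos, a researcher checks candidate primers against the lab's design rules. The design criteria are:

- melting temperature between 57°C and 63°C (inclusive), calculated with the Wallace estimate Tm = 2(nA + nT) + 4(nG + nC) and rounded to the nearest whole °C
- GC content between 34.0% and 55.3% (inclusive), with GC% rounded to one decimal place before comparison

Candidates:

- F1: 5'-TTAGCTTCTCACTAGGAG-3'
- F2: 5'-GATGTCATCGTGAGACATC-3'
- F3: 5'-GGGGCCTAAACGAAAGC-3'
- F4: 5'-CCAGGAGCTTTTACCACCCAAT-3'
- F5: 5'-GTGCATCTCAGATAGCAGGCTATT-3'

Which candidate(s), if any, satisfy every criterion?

None of the candidates satisfy all criteria.

F1 (18 nt, A=4 T=6 G=4 C=4): Tm = 2·10 + 4·8 = 52°C, outside 57–63°C ✗; GC 8/18 = 44.4% ✓ — fails.
F2 (19 nt, A=5 T=5 G=5 C=4): Tm = 2·10 + 4·9 = 56°C, outside 57–63°C ✗; GC 9/19 = 47.4% ✓ — fails.
F3 (17 nt, A=6 T=1 G=6 C=4): Tm = 2·7 + 4·10 = 54°C, outside 57–63°C ✗; GC 10/17 = 58.8%, outside 34.0–55.3% ✗ — fails.
F4 (22 nt, A=6 T=5 G=3 C=8): Tm = 2·11 + 4·11 = 66°C, outside 57–63°C ✗; GC 11/22 = 50.0% ✓ — fails.
F5 (24 nt, A=6 T=7 G=6 C=5): Tm = 2·13 + 4·11 = 70°C, outside 57–63°C ✗; GC 11/24 = 45.8% ✓ — fails.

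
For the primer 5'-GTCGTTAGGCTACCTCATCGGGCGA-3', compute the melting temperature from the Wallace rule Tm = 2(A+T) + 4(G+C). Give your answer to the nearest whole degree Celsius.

80°C

Base counts: A=4, T=6, G=8, C=7 (length 25).
Tm = 2·(4+6) + 4·(8+7) = 2·10 + 4·15 = 20 + 60 = 80°C.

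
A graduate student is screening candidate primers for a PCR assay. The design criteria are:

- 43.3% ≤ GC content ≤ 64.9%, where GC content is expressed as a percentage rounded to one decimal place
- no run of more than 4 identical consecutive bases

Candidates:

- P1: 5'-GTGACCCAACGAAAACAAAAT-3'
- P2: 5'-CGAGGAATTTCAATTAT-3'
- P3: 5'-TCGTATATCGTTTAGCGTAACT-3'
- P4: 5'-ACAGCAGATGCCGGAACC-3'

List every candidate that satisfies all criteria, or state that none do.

P1 (21 nt, A=11 T=2 G=3 C=5): GC 8/21 = 38.1%, outside 43.3–64.9% ✗; longest run = 4 ✓ — fails.
P2 (17 nt, A=6 T=6 G=3 C=2): GC 5/17 = 29.4%, outside 43.3–64.9% ✗; longest run = 3 ✓ — fails.
P3 (22 nt, A=5 T=9 G=4 C=4): GC 8/22 = 36.4%, outside 43.3–64.9% ✗; longest run = 3 ✓ — fails.
P4 (18 nt, A=6 T=1 G=5 C=6): GC 11/18 = 61.1% ✓; longest run = 2 ✓ — passes.

P4 only.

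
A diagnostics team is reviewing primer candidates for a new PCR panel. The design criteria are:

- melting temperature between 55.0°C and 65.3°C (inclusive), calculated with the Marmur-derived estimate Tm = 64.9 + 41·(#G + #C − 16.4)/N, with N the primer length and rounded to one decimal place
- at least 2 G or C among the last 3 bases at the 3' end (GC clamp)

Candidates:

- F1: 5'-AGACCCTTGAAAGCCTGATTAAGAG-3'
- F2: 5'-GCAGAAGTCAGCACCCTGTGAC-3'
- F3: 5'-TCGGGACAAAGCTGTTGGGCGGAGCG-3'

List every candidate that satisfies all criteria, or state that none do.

F1 and F2.

F1 (25 nt, A=9 T=5 G=6 C=5): Tm = 64.9 + 41·(11 − 16.4)/25 = 56.0°C ✓; 3' end GAG has 2 G/C ✓ — passes.
F2 (22 nt, A=6 T=3 G=6 C=7): Tm = 64.9 + 41·(13 − 16.4)/22 = 58.6°C ✓; 3' end GAC has 2 G/C ✓ — passes.
F3 (26 nt, A=5 T=4 G=12 C=5): Tm = 64.9 + 41·(17 − 16.4)/26 = 65.8°C, outside 55.0–65.3°C ✗; 3' end GCG has 3 G/C ✓ — fails.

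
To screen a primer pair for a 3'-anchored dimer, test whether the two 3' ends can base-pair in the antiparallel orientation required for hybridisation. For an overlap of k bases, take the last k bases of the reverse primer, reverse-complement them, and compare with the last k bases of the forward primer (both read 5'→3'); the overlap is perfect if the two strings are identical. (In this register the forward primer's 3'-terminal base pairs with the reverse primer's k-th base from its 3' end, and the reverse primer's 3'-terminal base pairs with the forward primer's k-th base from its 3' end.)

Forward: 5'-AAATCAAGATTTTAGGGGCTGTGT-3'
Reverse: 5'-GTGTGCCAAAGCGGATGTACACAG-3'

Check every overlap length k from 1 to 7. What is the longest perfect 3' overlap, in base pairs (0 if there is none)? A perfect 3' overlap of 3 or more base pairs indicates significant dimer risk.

Longest perfect overlap: 6 complementary base pairs; significant dimer risk (threshold 3).

Last 7 bases (5'→3') — forward …GCTGTGT, reverse …TACACAG.
Reverse complement of the reverse primer's last 7 bases: CTGTGTA; its first k bases are the reverse complement of the reverse primer's last k bases, so a perfect k-base overlap needs the forward primer's last k bases to equal them.
Comparing (forward last k vs required): k=1: T vs C ✗; k=2: GT vs CT ✗; k=3: TGT vs CTG ✗; k=4: GTGT vs CTGT ✗; k=5: TGTGT vs CTGTG ✗; k=6: CTGTGT vs CTGTGT ✓; k=7: GCTGTGT vs CTGTGTA ✗.
Only k = 6 is perfect, so the longest perfect 3' overlap is 6.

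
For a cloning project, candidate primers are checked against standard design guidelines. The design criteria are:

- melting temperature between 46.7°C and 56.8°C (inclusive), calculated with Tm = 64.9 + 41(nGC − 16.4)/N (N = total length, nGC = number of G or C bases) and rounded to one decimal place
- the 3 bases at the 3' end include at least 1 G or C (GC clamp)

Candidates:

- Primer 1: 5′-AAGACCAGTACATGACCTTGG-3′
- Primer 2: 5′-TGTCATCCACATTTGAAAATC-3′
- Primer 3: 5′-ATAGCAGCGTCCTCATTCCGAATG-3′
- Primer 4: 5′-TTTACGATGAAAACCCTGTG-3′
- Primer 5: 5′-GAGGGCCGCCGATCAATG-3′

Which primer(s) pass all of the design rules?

Primer 1, Primer 4 and Primer 5.

Primer 1 (21 nt, A=7 T=4 G=5 C=5): Tm = 64.9 + 41·(10 − 16.4)/21 = 52.4°C ✓; 3' end TGG has 2 G/C ✓ — passes.
Primer 2 (21 nt, A=7 T=7 G=2 C=5): Tm = 64.9 + 41·(7 − 16.4)/21 = 46.5°C, outside 46.7–56.8°C ✗; 3' end ATC has 1 G/C ✓ — fails.
Primer 3 (24 nt, A=6 T=6 G=5 C=7): Tm = 64.9 + 41·(12 − 16.4)/24 = 57.4°C, outside 46.7–56.8°C ✗; 3' end ATG has 1 G/C ✓ — fails.
Primer 4 (20 nt, A=6 T=6 G=4 C=4): Tm = 64.9 + 41·(8 − 16.4)/20 = 47.7°C ✓; 3' end GTG has 2 G/C ✓ — passes.
Primer 5 (18 nt, A=4 T=2 G=7 C=5): Tm = 64.9 + 41·(12 − 16.4)/18 = 54.9°C ✓; 3' end ATG has 1 G/C ✓ — passes.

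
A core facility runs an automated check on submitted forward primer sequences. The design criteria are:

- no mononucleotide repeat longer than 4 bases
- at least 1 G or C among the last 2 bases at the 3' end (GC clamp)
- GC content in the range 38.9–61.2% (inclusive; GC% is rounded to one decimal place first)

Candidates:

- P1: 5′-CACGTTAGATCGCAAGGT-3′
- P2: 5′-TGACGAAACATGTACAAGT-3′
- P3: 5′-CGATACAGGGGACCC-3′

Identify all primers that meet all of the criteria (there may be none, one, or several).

P1 (18 nt, A=5 T=4 G=5 C=4): longest run = 2 ✓; 3' end GT has 1 G/C ✓; GC 9/18 = 50.0% ✓ — passes.
P2 (19 nt, A=8 T=4 G=4 C=3): longest run = 3 ✓; 3' end GT has 1 G/C ✓; GC 7/19 = 36.8%, outside 38.9–61.2% ✗ — fails.
P3 (15 nt, A=4 T=1 G=5 C=5): longest run = 4 ✓; 3' end CC has 2 G/C ✓; GC 10/15 = 66.7%, outside 38.9–61.2% ✗ — fails.

P1 only.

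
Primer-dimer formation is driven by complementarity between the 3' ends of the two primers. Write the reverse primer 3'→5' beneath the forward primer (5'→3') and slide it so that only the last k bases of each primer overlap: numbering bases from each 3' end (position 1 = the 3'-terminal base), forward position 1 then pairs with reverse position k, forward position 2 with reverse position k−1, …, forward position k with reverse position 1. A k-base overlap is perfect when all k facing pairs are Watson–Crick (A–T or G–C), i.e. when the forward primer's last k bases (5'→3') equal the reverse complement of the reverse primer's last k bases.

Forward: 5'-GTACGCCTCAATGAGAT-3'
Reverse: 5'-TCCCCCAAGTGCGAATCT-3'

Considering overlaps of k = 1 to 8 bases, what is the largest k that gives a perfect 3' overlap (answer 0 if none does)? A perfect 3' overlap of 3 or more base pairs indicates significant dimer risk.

Longest perfect overlap: 4 complementary base pairs; significant dimer risk (threshold 3).

Last 8 bases (5'→3') — forward …AATGAGAT, reverse …GCGAATCT.
Reverse complement of the reverse primer's last 8 bases: AGATTCGC; its first k bases are the reverse complement of the reverse primer's last k bases, so a perfect k-base overlap needs the forward primer's last k bases to equal them.
Comparing (forward last k vs required): k=1: T vs A ✗; k=2: AT vs AG ✗; k=3: GAT vs AGA ✗; k=4: AGAT vs AGAT ✓; k=5: GAGAT vs AGATT ✗; k=6: TGAGAT vs AGATTC ✗; k=7: ATGAGAT vs AGATTCG ✗; k=8: AATGAGAT vs AGATTCGC ✗.
Only k = 4 is perfect, so the longest perfect 3' overlap is 4.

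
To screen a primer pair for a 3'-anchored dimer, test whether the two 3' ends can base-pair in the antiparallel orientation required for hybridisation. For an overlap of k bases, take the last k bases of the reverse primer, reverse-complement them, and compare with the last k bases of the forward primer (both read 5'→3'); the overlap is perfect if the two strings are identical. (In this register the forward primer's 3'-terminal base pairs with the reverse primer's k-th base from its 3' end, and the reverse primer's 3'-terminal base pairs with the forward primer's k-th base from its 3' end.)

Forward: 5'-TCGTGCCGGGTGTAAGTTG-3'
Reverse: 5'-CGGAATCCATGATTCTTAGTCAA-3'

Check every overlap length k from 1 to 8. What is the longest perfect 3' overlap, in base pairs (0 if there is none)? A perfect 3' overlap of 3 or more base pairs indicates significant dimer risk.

Longest perfect overlap: 3 complementary base pairs; significant dimer risk (threshold 3).

Last 8 bases (5'→3') — forward …GTAAGTTG, reverse …TTAGTCAA.
Reverse complement of the reverse primer's last 8 bases: TTGACTAA; its first k bases are the reverse complement of the reverse primer's last k bases, so a perfect k-base overlap needs the forward primer's last k bases to equal them.
Comparing (forward last k vs required): k=1: G vs T ✗; k=2: TG vs TT ✗; k=3: TTG vs TTG ✓; k=4: GTTG vs TTGA ✗; k=5: AGTTG vs TTGAC ✗; k=6: AAGTTG vs TTGACT ✗; k=7: TAAGTTG vs TTGACTA ✗; k=8: GTAAGTTG vs TTGACTAA ✗.
Only k = 3 is perfect, so the longest perfect 3' overlap is 3.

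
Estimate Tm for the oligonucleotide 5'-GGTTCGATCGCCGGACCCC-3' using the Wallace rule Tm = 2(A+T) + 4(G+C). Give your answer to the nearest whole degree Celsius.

66°C

Base counts: A=2, T=3, G=6, C=8 (length 19).
Tm = 2·(2+3) + 4·(6+8) = 2·5 + 4·14 = 10 + 56 = 66°C.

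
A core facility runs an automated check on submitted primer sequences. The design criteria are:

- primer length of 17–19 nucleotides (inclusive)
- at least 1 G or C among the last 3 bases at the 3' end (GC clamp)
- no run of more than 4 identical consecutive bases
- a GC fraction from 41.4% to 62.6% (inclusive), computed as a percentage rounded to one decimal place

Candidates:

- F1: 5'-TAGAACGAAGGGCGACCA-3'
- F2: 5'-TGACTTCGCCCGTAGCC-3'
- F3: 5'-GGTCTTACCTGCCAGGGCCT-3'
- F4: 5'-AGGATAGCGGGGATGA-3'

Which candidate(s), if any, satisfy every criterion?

F1 (18 nt, A=7 T=1 G=6 C=4): length 18 ✓; 3' end CCA has 2 G/C ✓; longest run = 3 ✓; GC 10/18 = 55.6% ✓ — passes.
F2 (17 nt, A=2 T=4 G=4 C=7): length 17 ✓; 3' end GCC has 3 G/C ✓; longest run = 3 ✓; GC 11/17 = 64.7%, outside 41.4–62.6% ✗ — fails.
F3 (20 nt, A=2 T=5 G=6 C=7): length 20, outside 17–19 ✗; 3' end CCT has 2 G/C ✓; longest run = 3 ✓; GC 13/20 = 65.0%, outside 41.4–62.6% ✗ — fails.
F4 (16 nt, A=5 T=2 G=8 C=1): length 16, outside 17–19 ✗; 3' end TGA has 1 G/C ✓; longest run = 4 ✓; GC 9/16 = 56.3% ✓ — fails.

F1 only.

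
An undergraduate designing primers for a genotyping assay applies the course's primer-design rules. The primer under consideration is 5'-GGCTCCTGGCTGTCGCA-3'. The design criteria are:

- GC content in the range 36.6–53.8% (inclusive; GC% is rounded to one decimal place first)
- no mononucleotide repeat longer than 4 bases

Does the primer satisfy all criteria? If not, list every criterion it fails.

Base counts: A=1, T=4, G=6, C=6 (length 17).
GC content: GC 12/17 = 70.6%, outside 36.6–53.8% ✗
homopolymer run: longest run = 2 ✓

Fails: GC content.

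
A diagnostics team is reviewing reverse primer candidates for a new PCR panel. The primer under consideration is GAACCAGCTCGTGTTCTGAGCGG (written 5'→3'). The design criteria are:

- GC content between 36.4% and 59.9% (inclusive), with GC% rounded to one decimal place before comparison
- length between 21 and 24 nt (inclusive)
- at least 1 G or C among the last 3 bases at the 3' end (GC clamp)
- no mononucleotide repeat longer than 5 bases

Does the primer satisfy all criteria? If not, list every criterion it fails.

Fails: GC content.

Base counts: A=4, T=5, G=8, C=6 (length 23).
GC content: GC 14/23 = 60.9%, outside 36.4–59.9% ✗
length: length 23 ✓
GC clamp: 3' end CGG has 3 G/C ✓
homopolymer run: longest run = 2 ✓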